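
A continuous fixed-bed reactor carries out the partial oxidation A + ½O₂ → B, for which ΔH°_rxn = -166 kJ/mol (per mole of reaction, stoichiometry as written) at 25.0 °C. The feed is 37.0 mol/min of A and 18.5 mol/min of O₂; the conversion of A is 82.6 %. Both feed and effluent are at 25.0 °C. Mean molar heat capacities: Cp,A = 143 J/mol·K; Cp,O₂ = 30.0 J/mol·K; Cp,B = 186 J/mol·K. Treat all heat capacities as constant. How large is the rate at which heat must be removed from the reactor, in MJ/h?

Extent of reaction ξ = 0.826 × 37.0 = 30.562 mol/min
Reaction term: ξ·ΔH°_rxn = 30.562 × -166 = -5073.3 kJ/min
Q = ΔH = -5073.3 kJ/min = -84.555 kW
Heat removed = 304.4 MJ/h

Q_out = 304 MJ/h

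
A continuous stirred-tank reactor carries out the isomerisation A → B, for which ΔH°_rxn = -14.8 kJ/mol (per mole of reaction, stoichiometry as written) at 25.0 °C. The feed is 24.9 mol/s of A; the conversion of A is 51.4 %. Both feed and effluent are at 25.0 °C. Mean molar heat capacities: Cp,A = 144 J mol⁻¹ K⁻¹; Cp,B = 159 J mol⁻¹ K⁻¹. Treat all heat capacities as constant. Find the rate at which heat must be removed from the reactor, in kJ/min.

Q_out = 11400 kJ/min

Extent of reaction ξ = 0.514 × 24.9 = 12.799 mol/s
Reaction term: ξ·ΔH°_rxn = 12.799 × -14.8 = -189.42 kJ/s
Q = ΔH = -189.42 kJ/s = -189.42 kW
Heat removed = 11365 kJ/min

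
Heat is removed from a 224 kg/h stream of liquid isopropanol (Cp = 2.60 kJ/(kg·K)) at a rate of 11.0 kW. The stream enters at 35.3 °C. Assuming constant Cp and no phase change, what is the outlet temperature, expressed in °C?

T_out = -32.7 °C

Q = 11.0 kW = 39600 kJ/h
ΔT = Q/(ṁ·Cp) = 39600/(224×2.60) = 67.995 K
T_out = 35.3 − 67.995 = -32.695 °C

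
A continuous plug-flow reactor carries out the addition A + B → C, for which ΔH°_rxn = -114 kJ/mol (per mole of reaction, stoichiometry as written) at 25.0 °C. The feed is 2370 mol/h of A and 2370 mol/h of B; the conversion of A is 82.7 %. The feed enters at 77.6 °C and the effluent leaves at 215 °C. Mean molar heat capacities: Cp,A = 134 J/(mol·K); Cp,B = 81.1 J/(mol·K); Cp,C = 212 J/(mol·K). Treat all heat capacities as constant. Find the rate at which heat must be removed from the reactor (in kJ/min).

Q_out = 2580 kJ/min

Extent of reaction ξ = 0.827 × 2370 = 1960 mol/h
Reaction term: ξ·ΔH°_rxn = 1960 × -114 = -223440 kJ/h
Sensible, feed 77.6→25 °C: -26815 kJ/h
Outlet flows (mol/h): A 410.01, B 410.01, C 1960
Sensible, products 25→215 °C: 95705 kJ/h
Q = ΔH = -154550 kJ/h = -42.93 kW
Heat removed = 2575.8 kJ/min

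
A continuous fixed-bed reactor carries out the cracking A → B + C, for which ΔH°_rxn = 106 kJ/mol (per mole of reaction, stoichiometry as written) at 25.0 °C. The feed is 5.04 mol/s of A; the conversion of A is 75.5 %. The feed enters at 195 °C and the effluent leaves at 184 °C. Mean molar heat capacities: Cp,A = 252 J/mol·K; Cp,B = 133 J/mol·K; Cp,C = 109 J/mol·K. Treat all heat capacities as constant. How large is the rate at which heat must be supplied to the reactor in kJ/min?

Extent of reaction ξ = 0.755 × 5.04 = 3.8052 mol/s
Reaction term: ξ·ΔH°_rxn = 3.8052 × 106 = 403.35 kJ/s
Sensible, feed 195→25 °C: -215.91 kJ/s
Outlet flows (mol/s): A 1.2348, B 3.8052, C 3.8052
Sensible, products 25→184 °C: 195.89 kJ/s
Q = ΔH = 383.33 kJ/s = 383.33 kW
Heat supplied = 23000 kJ/min

Q_in = 23000 kJ/min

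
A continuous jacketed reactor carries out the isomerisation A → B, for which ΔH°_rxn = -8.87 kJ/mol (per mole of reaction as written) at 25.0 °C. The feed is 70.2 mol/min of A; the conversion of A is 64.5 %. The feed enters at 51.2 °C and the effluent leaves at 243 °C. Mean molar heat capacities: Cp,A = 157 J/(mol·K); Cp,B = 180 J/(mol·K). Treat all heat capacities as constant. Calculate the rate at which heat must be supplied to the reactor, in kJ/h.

Q_in = 116000 kJ/h

Extent of reaction ξ = 0.645 × 70.2 = 45.279 mol/min
Reaction term: ξ·ΔH°_rxn = 45.279 × -8.87 = -401.62 kJ/min
Sensible, feed 51.2→25 °C: -288.76 kJ/min
Outlet flows (mol/min): A 24.921, B 45.279
Sensible, products 25→243 °C: 2629.7 kJ/min
Q = ΔH = 1939.3 kJ/min = 32.322 kW
Heat supplied = 116360 kJ/h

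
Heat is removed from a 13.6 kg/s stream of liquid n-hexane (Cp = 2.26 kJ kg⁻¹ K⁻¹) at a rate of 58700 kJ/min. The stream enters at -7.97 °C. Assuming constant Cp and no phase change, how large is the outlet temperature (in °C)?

T_out = -39.8 °C

Q = 58700 kJ/min = 978.33 kJ/s
ΔT = Q/(ṁ·Cp) = 978.33/(13.6×2.26) = 31.83 K
T_out = -7.97 − 31.83 = -39.8 °C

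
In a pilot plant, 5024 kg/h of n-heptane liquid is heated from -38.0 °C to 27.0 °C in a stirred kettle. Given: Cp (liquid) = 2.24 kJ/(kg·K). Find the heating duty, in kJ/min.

Q = 12200 kJ/min

Q = ṁ·Cp·ΔT = 5024 × 2.24 × (27.0 − -38.0) = 731490 kJ/h
Converting: 731490 / 3600 s = 203.19 kW
Heating duty = 12192 kJ/min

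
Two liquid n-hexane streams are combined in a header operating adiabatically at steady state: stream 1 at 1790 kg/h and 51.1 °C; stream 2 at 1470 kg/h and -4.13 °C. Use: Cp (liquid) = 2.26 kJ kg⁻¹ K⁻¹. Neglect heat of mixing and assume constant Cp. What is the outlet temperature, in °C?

Energy balance with Q = 0: Σ ṁᵢCp,ᵢ(T_out − Tᵢ) = 0
Σ ṁᵢCp,ᵢTᵢ = 1790×2.26×51.1 + 1470×2.26×-4.13 = 193000
Σ ṁᵢCp,ᵢ = 1790×2.26 + 1470×2.26 = 7367.6
T_out = 193000 / 7367.6 = 26.196 °C

T_out = 26.2 °C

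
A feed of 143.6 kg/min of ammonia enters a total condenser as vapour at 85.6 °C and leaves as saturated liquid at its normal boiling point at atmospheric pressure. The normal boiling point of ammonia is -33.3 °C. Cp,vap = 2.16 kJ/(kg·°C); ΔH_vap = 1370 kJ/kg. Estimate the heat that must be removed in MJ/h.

vapour 85.6→-33.3 °C: -256.82 kJ/kg
condensation at -33.3 °C: -1370 kJ/kg
Δh = -256.82 + -1370 = -1626.8 kJ/kg
Q = ṁ·Δh = 143.6 kg/min × -1626.8 kJ/kg = -233610 kJ/min
|Q| = 3893.5 kW = 14017 MJ/h

Q_c = 14000 MJ/h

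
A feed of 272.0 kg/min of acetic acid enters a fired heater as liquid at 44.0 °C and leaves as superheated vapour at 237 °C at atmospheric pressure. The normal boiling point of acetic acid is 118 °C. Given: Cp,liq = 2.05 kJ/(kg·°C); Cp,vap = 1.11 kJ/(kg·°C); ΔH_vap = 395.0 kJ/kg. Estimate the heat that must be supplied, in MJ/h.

Q = 11100 MJ/h

liquid 44.0→118 °C: 151.7 kJ/kg
vaporisation at 118 °C: 395 kJ/kg
vapour 118→237 °C: 132.09 kJ/kg
Δh = 151.7 + 395 + 132.09 = 678.79 kJ/kg
Q = ṁ·Δh = 272.0 kg/min × 678.79 kJ/kg = 184630 kJ/min
|Q| = 3077.2 kW = 11078 MJ/h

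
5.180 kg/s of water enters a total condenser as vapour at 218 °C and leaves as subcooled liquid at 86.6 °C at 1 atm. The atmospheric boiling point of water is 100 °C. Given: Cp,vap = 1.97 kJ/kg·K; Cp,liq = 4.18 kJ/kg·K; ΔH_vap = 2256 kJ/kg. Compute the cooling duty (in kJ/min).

vapour 218→100 °C: -232.46 kJ/kg
condensation at 100 °C: -2256 kJ/kg
liquid 100→86.6 °C: -56.012 kJ/kg
Δh = -232.46 + -2256 + -56.012 = -2544.5 kJ/kg
Q = ṁ·Δh = 5.180 kg/s × -2544.5 kJ/kg = -13180 kJ/s
|Q| = 13180 kW = 790820 kJ/min

Q_c = 791000 kJ/min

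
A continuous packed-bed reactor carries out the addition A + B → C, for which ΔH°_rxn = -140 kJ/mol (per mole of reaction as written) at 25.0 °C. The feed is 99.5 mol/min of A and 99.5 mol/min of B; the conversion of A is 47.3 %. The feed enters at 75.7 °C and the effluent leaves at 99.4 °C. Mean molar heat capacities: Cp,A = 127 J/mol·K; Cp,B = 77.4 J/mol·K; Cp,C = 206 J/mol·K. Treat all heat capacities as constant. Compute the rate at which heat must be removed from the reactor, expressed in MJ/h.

Extent of reaction ξ = 0.473 × 99.5 = 47.063 mol/min
Reaction term: ξ·ΔH°_rxn = 47.063 × -140 = -6588.9 kJ/min
Sensible, feed 75.7→25 °C: -1031.1 kJ/min
Outlet flows (mol/min): A 52.437, B 52.437, C 47.063
Sensible, products 25→99.4 °C: 1518.7 kJ/min
Q = ΔH = -6101.3 kJ/min = -101.69 kW
Heat removed = 366.08 MJ/h

Q_out = 366 MJ/h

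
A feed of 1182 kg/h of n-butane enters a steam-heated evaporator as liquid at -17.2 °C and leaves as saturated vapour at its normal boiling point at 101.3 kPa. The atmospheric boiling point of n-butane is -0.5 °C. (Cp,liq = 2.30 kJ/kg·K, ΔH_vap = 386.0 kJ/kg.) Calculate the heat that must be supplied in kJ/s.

liquid -17.2→-0.5 °C: 38.41 kJ/kg
vaporisation at -0.5 °C: 386 kJ/kg
Δh = 38.41 + 386 = 424.41 kJ/kg
Q = ṁ·Δh = 1182 kg/h × 424.41 kJ/kg = 501650 kJ/h
|Q| = 139.35 kW

Q = 139 kJ/s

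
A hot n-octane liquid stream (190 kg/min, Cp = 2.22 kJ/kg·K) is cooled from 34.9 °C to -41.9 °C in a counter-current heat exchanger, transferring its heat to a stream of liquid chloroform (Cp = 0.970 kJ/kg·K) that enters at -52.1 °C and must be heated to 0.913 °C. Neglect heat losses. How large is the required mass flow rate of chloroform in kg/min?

ṁ_c = 630 kg/min

Heat released by hot stream: Q = 190 × 2.22 × (34.9 − -41.9) = 32394 kJ/min
Energy balance on cold side (adiabatic exchanger): Q = ṁ_c·Cp_c·(T_c,out − T_c,in)
ṁ_c = 32394 / [0.970 × (0.913 − -52.1)] = 629.96 kg/min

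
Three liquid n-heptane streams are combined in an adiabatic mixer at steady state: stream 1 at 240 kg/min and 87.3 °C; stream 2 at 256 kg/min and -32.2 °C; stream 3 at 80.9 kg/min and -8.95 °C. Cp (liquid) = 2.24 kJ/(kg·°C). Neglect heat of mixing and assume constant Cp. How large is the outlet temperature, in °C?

Adiabatic, steady state ⇒ Σ ṁᵢCp,ᵢ(T_out − Tᵢ) = 0
T_out = Σ ṁᵢCp,ᵢTᵢ / Σ ṁᵢCp,ᵢ
      = 26846 / 1292.3 = 20.774 °C

T_out = 20.8 °C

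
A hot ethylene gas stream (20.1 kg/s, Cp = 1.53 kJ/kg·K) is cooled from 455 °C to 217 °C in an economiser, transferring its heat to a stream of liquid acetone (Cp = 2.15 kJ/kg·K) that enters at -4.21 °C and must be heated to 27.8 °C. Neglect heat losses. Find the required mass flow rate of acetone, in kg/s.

ṁ_c = 106 kg/s

Heat released by hot stream: Q = 20.1 × 1.53 × (455 − 217) = 7319.2 kJ/s
Energy balance on cold side (adiabatic exchanger): Q = ṁ_c·Cp_c·(T_c,out − T_c,in)
ṁ_c = 7319.2 / [2.15 × (27.8 − -4.21)] = 106.35 kg/s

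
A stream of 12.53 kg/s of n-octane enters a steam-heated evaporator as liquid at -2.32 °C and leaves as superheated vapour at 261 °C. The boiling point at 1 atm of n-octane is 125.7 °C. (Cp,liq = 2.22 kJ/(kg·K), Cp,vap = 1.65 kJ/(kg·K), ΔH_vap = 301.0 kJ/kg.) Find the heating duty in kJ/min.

Q = 608000 kJ/min

liquid -2.32→125.7 °C: 284.2 kJ/kg
vaporisation at 125.7 °C: 301 kJ/kg
vapour 125.7→261 °C: 223.25 kJ/kg
Δh = 284.2 + 301 + 223.25 = 808.45 kJ/kg
Q = ṁ·Δh = 12.53 kg/s × 808.45 kJ/kg = 10130 kJ/s
|Q| = 10130 kW = 607790 kJ/min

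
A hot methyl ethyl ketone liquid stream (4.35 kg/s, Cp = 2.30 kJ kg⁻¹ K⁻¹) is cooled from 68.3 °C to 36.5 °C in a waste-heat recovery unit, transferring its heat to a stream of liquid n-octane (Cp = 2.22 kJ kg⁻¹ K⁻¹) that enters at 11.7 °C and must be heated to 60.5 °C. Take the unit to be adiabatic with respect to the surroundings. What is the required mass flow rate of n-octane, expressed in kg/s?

Heat released by hot stream: Q = 4.35 × 2.30 × (68.3 − 36.5) = 318.16 kJ/s
Energy balance on cold side (adiabatic exchanger): Q = ṁ_c·Cp_c·(T_c,out − T_c,in)
ṁ_c = 318.16 / [2.22 × (60.5 − 11.7)] = 2.9368 kg/s

ṁ_c = 2.94 kg/s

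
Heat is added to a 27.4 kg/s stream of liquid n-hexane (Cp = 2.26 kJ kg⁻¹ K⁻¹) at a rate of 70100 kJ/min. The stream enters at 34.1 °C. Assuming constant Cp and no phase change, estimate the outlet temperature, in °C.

T_out = 53.0 °C

Q = 70100 kJ/min = 1168.3 kJ/s
ΔT = Q/(ṁ·Cp) = 1168.3/(27.4×2.26) = 18.867 K
T_out = 34.1 + 18.867 = 52.967 °C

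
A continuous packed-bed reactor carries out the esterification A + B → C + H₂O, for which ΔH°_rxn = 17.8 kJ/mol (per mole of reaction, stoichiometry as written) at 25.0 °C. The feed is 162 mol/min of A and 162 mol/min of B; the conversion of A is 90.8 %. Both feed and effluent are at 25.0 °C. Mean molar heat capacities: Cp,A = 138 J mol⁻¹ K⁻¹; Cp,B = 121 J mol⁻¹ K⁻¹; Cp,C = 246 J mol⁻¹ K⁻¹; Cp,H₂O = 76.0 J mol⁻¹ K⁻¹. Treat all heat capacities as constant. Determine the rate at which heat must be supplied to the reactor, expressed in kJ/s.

Q_in = 43.6 kJ/s

Extent of reaction ξ = 0.908 × 162 = 147.1 mol/min
Reaction term: ξ·ΔH°_rxn = 147.1 × 17.8 = 2618.3 kJ/min
Q = ΔH = 2618.3 kJ/min = 43.638 kW
Heat supplied = 43.638 kJ/s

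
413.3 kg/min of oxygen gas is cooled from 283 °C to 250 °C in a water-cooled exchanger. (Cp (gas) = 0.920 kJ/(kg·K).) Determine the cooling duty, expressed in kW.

Q_c = 209 kW

Q = ṁ·Cp·ΔT = 413.3 × 0.920 × (250 − 283) = -12548 kJ/min
Converting: 12548 / 60 s = 209.13 kW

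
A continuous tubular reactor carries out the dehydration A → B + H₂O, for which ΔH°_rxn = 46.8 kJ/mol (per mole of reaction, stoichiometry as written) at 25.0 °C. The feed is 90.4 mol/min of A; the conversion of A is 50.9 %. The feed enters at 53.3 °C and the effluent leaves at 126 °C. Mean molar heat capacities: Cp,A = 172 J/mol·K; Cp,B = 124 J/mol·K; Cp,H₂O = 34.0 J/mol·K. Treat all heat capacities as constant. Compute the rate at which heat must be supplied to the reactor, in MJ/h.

Extent of reaction ξ = 0.509 × 90.4 = 46.014 mol/min
Reaction term: ξ·ΔH°_rxn = 46.014 × 46.8 = 2153.4 kJ/min
Sensible, feed 53.3→25 °C: -440.03 kJ/min
Outlet flows (mol/min): A 44.386, B 46.014, H₂O 46.014
Sensible, products 25→126 °C: 1505.4 kJ/min
Q = ΔH = 3218.8 kJ/min = 53.646 kW
Heat supplied = 193.13 MJ/h

Q_in = 193 MJ/h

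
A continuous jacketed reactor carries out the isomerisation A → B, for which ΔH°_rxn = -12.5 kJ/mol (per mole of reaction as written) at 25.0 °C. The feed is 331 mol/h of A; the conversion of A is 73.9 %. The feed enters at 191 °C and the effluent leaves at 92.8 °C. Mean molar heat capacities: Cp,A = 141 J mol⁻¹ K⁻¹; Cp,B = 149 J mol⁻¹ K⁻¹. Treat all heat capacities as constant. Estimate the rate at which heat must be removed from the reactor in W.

Q_out = 2090 W

Extent of reaction ξ = 0.739 × 331 = 244.61 mol/h
Reaction term: ξ·ΔH°_rxn = 244.61 × -12.5 = -3057.6 kJ/h
Sensible, feed 191→25 °C: -7747.4 kJ/h
Outlet flows (mol/h): A 86.391, B 244.61
Sensible, products 25→92.8 °C: 3297 kJ/h
Q = ΔH = -7508 kJ/h = -2.0856 kW
Heat removed = 2085.6 W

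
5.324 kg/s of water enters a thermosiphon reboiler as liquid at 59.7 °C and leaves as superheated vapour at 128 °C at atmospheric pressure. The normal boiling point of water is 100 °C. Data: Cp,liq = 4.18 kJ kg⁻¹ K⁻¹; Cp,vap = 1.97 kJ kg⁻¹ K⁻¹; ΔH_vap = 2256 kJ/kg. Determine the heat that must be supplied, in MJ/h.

liquid 59.7→100 °C: 168.45 kJ/kg
vaporisation at 100 °C: 2256 kJ/kg
vapour 100→128 °C: 55.16 kJ/kg
Δh = 168.45 + 2256 + 55.16 = 2479.6 kJ/kg
Q = ṁ·Δh = 5.324 kg/s × 2479.6 kJ/kg = 13201 kJ/s
|Q| = 13201 kW = 47525 MJ/h

Q = 47500 MJ/h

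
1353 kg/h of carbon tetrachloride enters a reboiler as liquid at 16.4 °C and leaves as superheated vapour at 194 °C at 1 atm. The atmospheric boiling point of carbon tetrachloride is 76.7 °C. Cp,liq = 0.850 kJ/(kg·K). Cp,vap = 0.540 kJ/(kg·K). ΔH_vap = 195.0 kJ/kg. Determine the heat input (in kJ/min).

liquid 16.4→76.7 °C: 51.255 kJ/kg
vaporisation at 76.7 °C: 195 kJ/kg
vapour 76.7→194 °C: 63.342 kJ/kg
Δh = 51.255 + 195 + 63.342 = 309.6 kJ/kg
Q = ṁ·Δh = 1353 kg/h × 309.6 kJ/kg = 418880 kJ/h
|Q| = 116.36 kW = 6981.4 kJ/min

Q = 6980 kJ/min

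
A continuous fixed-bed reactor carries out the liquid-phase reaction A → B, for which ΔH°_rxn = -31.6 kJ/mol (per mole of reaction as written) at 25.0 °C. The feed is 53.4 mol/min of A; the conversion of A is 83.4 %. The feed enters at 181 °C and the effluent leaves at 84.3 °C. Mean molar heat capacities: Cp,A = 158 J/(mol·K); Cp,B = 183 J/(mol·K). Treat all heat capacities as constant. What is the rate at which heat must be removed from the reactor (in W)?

Extent of reaction ξ = 0.834 × 53.4 = 44.536 mol/min
Reaction term: ξ·ΔH°_rxn = 44.536 × -31.6 = -1407.3 kJ/min
Sensible, feed 181→25 °C: -1316.2 kJ/min
Outlet flows (mol/min): A 8.8644, B 44.536
Sensible, products 25→84.3 °C: 566.35 kJ/min
Q = ΔH = -2157.2 kJ/min = -35.953 kW
Heat removed = 35953 W

Q_out = 36000 W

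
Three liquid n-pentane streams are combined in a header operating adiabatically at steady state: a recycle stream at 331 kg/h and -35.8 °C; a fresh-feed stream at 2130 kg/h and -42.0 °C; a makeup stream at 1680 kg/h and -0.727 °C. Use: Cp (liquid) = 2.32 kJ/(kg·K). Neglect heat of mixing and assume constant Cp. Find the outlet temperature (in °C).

Energy balance with Q = 0: Σ ṁᵢCp,ᵢ(T_out − Tᵢ) = 0
T_out = Σ ṁᵢCp,ᵢTᵢ / Σ ṁᵢCp,ᵢ
      = -237870 / 9607.1 = -24.76 °C

T_out = -24.8 °C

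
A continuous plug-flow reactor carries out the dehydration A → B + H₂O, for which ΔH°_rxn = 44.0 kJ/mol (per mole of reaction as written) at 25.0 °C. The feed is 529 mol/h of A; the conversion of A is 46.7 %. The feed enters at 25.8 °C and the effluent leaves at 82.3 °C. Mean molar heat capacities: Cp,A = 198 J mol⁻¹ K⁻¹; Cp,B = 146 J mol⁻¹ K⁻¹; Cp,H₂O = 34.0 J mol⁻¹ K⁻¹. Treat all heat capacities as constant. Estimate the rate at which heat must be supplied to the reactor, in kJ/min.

Q_in = 276 kJ/min

Extent of reaction ξ = 0.467 × 529 = 247.04 mol/h
Reaction term: ξ·ΔH°_rxn = 247.04 × 44.0 = 10870 kJ/h
Sensible, feed 25.8→25 °C: -83.794 kJ/h
Outlet flows (mol/h): A 281.96, B 247.04, H₂O 247.04
Sensible, products 25→82.3 °C: 5746.9 kJ/h
Q = ΔH = 16533 kJ/h = 4.5925 kW
Heat supplied = 275.55 kJ/min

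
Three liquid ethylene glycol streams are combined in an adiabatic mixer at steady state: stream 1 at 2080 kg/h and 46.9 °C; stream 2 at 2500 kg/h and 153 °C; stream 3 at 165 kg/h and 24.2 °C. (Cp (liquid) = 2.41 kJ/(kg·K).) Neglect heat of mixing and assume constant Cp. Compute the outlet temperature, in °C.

Energy balance with Q = 0: Σ ṁᵢCp,ᵢ(T_out − Tᵢ) = 0
Σ ṁᵢCp,ᵢTᵢ = 2080×2.41×46.9 + 2500×2.41×153 + 165×2.41×24.2 = 1.1665e+06
Σ ṁᵢCp,ᵢ = 2080×2.41 + 2500×2.41 + 165×2.41 = 11435
T_out = 1.1665e+06 / 11435 = 102.01 °C

T_out = 102 °C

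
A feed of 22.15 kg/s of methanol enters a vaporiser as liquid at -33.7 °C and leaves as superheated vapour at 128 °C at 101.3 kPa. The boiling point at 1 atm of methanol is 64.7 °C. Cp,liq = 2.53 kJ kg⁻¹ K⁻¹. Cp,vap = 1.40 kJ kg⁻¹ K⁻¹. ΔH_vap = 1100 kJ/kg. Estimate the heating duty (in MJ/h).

Q = 115000 MJ/h

liquid -33.7→64.7 °C: 248.95 kJ/kg
vaporisation at 64.7 °C: 1100 kJ/kg
vapour 64.7→128 °C: 88.62 kJ/kg
Δh = 248.95 + 1100 + 88.62 = 1437.6 kJ/kg
Q = ṁ·Δh = 22.15 kg/s × 1437.6 kJ/kg = 31842 kJ/s
|Q| = 31842 kW = 114630 MJ/h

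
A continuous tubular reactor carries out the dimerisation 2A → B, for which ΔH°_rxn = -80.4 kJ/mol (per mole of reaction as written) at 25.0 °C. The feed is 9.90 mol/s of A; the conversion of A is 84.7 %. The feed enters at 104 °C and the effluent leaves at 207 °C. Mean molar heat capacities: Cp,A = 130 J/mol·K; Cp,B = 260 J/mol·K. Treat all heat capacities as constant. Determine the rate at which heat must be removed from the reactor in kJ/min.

Extent of reaction ξ = 0.847 × 9.90 / 2 = 4.1927 mol/s
Reaction term: ξ·ΔH°_rxn = 4.1927 × -80.4 = -337.09 kJ/s
Sensible, feed 104→25 °C: -101.67 kJ/s
Outlet flows (mol/s): A 1.5147, B 4.1927
Sensible, products 25→207 °C: 234.23 kJ/s
Q = ΔH = -204.53 kJ/s = -204.53 kW
Heat removed = 12272 kJ/min

Q_out = 12300 kJ/min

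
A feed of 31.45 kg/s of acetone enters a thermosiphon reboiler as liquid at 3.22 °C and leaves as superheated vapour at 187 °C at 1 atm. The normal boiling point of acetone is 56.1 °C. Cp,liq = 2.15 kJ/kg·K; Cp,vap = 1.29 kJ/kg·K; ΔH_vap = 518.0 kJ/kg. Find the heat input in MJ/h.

liquid 3.22→56.1 °C: 113.69 kJ/kg
vaporisation at 56.1 °C: 518 kJ/kg
vapour 56.1→187 °C: 168.86 kJ/kg
Δh = 113.69 + 518 + 168.86 = 800.55 kJ/kg
Q = ṁ·Δh = 31.45 kg/s × 800.55 kJ/kg = 25177 kJ/s
|Q| = 25177 kW = 90639 MJ/h

Q = 90600 MJ/h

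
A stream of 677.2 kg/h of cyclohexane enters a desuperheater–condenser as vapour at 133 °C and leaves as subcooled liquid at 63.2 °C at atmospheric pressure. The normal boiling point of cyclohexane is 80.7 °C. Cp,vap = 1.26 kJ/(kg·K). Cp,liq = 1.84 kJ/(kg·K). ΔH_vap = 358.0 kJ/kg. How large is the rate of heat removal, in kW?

Q_c = 85.8 kW

vapour 133→80.7 °C: -65.898 kJ/kg
condensation at 80.7 °C: -358 kJ/kg
liquid 80.7→63.2 °C: -32.2 kJ/kg
Δh = -65.898 + -358 + -32.2 = -456.1 kJ/kg
Q = ṁ·Δh = 677.2 kg/h × -456.1 kJ/kg = -308870 kJ/h
|Q| = 85.797 kW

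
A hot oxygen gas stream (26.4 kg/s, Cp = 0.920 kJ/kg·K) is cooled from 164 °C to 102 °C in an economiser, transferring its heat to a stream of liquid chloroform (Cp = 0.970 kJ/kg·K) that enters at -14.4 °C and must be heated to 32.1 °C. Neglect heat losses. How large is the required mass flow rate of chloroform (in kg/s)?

Heat released by hot stream: Q = 26.4 × 0.920 × (164 − 102) = 1505.9 kJ/s
Energy balance on cold side (adiabatic exchanger): Q = ṁ_c·Cp_c·(T_c,out − T_c,in)
ṁ_c = 1505.9 / [0.970 × (32.1 − -14.4)] = 33.386 kg/s

ṁ_c = 33.4 kg/s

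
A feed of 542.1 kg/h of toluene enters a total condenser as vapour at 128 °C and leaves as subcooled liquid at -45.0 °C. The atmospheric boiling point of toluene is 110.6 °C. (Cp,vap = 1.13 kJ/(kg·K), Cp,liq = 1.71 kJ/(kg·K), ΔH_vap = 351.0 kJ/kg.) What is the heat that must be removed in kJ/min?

vapour 128→110.6 °C: -19.662 kJ/kg
condensation at 110.6 °C: -351 kJ/kg
liquid 110.6→-45.0 °C: -266.08 kJ/kg
Δh = -19.662 + -351 + -266.08 = -636.74 kJ/kg
Q = ṁ·Δh = 542.1 kg/h × -636.74 kJ/kg = -345180 kJ/h
|Q| = 95.882 kW = 5752.9 kJ/min

Q_c = 5750 kJ/min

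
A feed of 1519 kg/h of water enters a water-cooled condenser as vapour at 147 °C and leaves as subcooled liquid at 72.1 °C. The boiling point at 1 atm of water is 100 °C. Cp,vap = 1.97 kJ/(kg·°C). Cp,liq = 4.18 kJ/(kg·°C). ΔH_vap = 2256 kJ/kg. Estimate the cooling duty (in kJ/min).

vapour 147→100 °C: -92.59 kJ/kg
condensation at 100 °C: -2256 kJ/kg
liquid 100→72.1 °C: -116.62 kJ/kg
Δh = -92.59 + -2256 + -116.62 = -2465.2 kJ/kg
Q = ṁ·Δh = 1519 kg/h × -2465.2 kJ/kg = -3.7447e+06 kJ/h
|Q| = 1040.2 kW = 62411 kJ/min

Q_c = 62400 kJ/min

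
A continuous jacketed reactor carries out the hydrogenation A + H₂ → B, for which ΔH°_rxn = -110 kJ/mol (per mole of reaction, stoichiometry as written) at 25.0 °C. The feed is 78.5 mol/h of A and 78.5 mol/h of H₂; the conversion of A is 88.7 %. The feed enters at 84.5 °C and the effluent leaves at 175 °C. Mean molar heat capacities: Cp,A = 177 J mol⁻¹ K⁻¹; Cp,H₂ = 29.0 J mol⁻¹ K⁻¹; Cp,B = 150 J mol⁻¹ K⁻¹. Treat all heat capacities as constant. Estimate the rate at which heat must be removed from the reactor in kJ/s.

Q_out = 1.88 kJ/s

Extent of reaction ξ = 0.887 × 78.5 = 69.63 mol/h
Reaction term: ξ·ΔH°_rxn = 69.63 × -110 = -7659.2 kJ/h
Sensible, feed 84.5→25 °C: -962.17 kJ/h
Outlet flows (mol/h): A 8.8705, H₂ 8.8705, B 69.63
Sensible, products 25→175 °C: 1840.8 kJ/h
Q = ΔH = -6780.7 kJ/h = -1.8835 kW
Heat removed = 1.8835 kJ/s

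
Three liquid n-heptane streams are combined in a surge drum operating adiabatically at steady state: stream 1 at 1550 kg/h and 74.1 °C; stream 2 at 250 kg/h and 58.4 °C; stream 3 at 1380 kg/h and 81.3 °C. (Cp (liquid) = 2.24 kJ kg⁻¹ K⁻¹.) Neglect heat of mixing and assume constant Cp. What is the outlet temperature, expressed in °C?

T_out = 76.0 °C

Energy balance with Q = 0: Σ ṁᵢCp,ᵢ(T_out − Tᵢ) = 0
T_out = Σ ṁᵢCp,ᵢTᵢ / Σ ṁᵢCp,ᵢ
      = 541290 / 7123.2 = 75.99 °C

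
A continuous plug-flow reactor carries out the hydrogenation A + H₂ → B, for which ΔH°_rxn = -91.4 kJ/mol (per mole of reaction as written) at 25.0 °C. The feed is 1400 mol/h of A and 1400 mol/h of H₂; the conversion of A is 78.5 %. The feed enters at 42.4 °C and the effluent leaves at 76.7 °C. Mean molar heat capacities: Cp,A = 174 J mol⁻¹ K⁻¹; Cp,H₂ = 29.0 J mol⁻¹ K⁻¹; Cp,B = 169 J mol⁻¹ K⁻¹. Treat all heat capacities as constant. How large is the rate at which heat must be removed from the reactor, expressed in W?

Q_out = 25700 W

Extent of reaction ξ = 0.785 × 1400 = 1099 mol/h
Reaction term: ξ·ΔH°_rxn = 1099 × -91.4 = -100450 kJ/h
Sensible, feed 42.4→25 °C: -4945.1 kJ/h
Outlet flows (mol/h): A 301, H₂ 301, B 1099
Sensible, products 25→76.7 °C: 12761 kJ/h
Q = ΔH = -92632 kJ/h = -25.731 kW
Heat removed = 25731 W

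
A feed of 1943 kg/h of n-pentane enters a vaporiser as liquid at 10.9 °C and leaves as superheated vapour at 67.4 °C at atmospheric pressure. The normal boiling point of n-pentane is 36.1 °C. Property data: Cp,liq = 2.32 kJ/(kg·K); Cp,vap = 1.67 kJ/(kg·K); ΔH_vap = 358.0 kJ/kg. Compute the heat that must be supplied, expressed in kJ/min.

Q = 15200 kJ/min

liquid 10.9→36.1 °C: 58.464 kJ/kg
vaporisation at 36.1 °C: 358 kJ/kg
vapour 36.1→67.4 °C: 52.271 kJ/kg
Δh = 58.464 + 358 + 52.271 = 468.74 kJ/kg
Q = ṁ·Δh = 1943 kg/h × 468.74 kJ/kg = 910750 kJ/h
|Q| = 252.99 kW = 15179 kJ/min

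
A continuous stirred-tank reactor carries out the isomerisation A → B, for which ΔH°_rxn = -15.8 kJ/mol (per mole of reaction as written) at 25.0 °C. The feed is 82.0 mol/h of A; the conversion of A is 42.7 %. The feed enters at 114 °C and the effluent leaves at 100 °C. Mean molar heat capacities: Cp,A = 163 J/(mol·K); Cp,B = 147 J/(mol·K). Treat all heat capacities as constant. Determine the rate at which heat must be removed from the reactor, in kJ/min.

Q_out = 13.0 kJ/min

Extent of reaction ξ = 0.427 × 82.0 = 35.014 mol/h
Reaction term: ξ·ΔH°_rxn = 35.014 × -15.8 = -553.22 kJ/h
Sensible, feed 114→25 °C: -1189.6 kJ/h
Outlet flows (mol/h): A 46.986, B 35.014
Sensible, products 25→100 °C: 960.43 kJ/h
Q = ΔH = -782.36 kJ/h = -0.21732 kW
Heat removed = 13.039 kJ/min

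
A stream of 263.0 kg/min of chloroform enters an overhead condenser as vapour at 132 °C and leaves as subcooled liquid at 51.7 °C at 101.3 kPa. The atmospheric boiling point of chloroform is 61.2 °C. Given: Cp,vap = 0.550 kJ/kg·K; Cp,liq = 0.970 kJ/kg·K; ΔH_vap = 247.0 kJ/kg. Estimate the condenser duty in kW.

vapour 132→61.2 °C: -38.94 kJ/kg
condensation at 61.2 °C: -247 kJ/kg
liquid 61.2→51.7 °C: -9.215 kJ/kg
Δh = -38.94 + -247 + -9.215 = -295.16 kJ/kg
Q = ṁ·Δh = 263.0 kg/min × -295.16 kJ/kg = -77626 kJ/min
|Q| = 1293.8 kW

Q_c = 1290 kW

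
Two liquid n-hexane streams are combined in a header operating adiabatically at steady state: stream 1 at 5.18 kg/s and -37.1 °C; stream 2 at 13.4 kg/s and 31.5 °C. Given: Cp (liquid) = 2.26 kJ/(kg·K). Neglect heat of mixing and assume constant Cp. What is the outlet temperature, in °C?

No heat crosses the boundary, so H_out = H_in.
Σ ṁᵢCp,ᵢTᵢ = 5.18×2.26×-37.1 + 13.4×2.26×31.5 = 519.62
Σ ṁᵢCp,ᵢ = 5.18×2.26 + 13.4×2.26 = 41.991
T_out = 519.62 / 41.991 = 12.375 °C

T_out = 12.4 °C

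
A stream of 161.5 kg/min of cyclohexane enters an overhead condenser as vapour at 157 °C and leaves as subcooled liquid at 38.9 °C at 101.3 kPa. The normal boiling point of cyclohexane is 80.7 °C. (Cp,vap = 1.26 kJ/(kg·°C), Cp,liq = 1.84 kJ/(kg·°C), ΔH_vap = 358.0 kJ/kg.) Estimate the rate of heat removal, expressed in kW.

Q_c = 1430 kW

vapour 157→80.7 °C: -96.138 kJ/kg
condensation at 80.7 °C: -358 kJ/kg
liquid 80.7→38.9 °C: -76.912 kJ/kg
Δh = -96.138 + -358 + -76.912 = -531.05 kJ/kg
Q = ṁ·Δh = 161.5 kg/min × -531.05 kJ/kg = -85765 kJ/min
|Q| = 1429.4 kW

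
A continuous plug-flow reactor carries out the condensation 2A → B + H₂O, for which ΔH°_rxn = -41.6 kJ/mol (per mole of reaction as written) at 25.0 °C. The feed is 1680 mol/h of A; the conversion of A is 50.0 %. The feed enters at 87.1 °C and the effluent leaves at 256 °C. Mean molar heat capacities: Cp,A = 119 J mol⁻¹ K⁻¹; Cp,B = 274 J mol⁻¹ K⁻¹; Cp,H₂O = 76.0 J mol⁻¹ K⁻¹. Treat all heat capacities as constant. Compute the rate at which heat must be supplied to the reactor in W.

Q_in = 7540 W

Extent of reaction ξ = 0.500 × 1680 / 2 = 420 mol/h
Reaction term: ξ·ΔH°_rxn = 420 × -41.6 = -17472 kJ/h
Sensible, feed 87.1→25 °C: -12415 kJ/h
Outlet flows (mol/h): A 840, B 420, H₂O 420
Sensible, products 25→256 °C: 57048 kJ/h
Q = ΔH = 27161 kJ/h = 7.5446 kW
Heat supplied = 7544.6 W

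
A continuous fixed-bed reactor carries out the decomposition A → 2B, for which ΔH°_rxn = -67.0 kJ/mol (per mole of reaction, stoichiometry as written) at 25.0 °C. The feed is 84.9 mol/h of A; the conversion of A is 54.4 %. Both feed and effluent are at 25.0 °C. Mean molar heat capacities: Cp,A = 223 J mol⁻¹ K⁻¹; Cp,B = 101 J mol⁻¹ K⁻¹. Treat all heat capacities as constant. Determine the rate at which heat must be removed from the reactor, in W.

Extent of reaction ξ = 0.544 × 84.9 = 46.186 mol/h
Reaction term: ξ·ΔH°_rxn = 46.186 × -67.0 = -3094.4 kJ/h
Q = ΔH = -3094.4 kJ/h = -0.85957 kW
Heat removed = 859.57 W

Q_out = 860 W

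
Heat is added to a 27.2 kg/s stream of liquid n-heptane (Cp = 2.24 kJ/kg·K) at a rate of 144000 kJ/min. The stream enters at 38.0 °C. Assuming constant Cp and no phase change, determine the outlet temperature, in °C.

Q = 144000 kJ/min = 2400 kJ/s
ΔT = Q/(ṁ·Cp) = 2400/(27.2×2.24) = 39.391 K
T_out = 38.0 + 39.391 = 77.391 °C

T_out = 77.4 °C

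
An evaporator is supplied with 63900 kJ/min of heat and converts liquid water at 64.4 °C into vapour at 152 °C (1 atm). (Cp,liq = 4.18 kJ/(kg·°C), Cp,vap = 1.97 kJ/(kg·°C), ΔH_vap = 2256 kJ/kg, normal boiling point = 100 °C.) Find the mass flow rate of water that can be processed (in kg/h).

Δh = 4.18×(100−64.4) + 2256 + 1.97×(152−100) = 2507.2 kJ/kg
Q = 63900 kJ/min = 1065 kJ/s = 3.834e+06 kJ/h
ṁ = Q/Δh = 3.834e+06 / 2507.2 = 1529.2 kg/h

ṁ = 1530 kg/h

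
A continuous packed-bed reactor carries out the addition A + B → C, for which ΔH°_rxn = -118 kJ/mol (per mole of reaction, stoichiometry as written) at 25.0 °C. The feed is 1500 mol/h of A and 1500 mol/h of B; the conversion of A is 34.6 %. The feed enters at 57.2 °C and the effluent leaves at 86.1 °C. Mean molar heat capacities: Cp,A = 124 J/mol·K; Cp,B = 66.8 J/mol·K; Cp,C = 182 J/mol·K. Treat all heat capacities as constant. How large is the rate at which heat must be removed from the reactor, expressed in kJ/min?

Q_out = 887 kJ/min

Extent of reaction ξ = 0.346 × 1500 = 519 mol/h
Reaction term: ξ·ΔH°_rxn = 519 × -118 = -61242 kJ/h
Sensible, feed 57.2→25 °C: -9215.6 kJ/h
Outlet flows (mol/h): A 981, B 981, C 519
Sensible, products 25→86.1 °C: 17208 kJ/h
Q = ΔH = -53250 kJ/h = -14.792 kW
Heat removed = 887.5 kJ/min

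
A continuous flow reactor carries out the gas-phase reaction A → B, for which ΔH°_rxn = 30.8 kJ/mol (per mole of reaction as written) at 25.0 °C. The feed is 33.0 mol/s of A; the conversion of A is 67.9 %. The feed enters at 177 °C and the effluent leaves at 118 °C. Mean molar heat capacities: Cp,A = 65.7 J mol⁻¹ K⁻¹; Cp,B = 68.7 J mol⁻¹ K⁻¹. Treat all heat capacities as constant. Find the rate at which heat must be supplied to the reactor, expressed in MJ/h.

Extent of reaction ξ = 0.679 × 33.0 = 22.407 mol/s
Reaction term: ξ·ΔH°_rxn = 22.407 × 30.8 = 690.14 kJ/s
Sensible, feed 177→25 °C: -329.55 kJ/s
Outlet flows (mol/s): A 10.593, B 22.407
Sensible, products 25→118 °C: 207.88 kJ/s
Q = ΔH = 568.47 kJ/s = 568.47 kW
Heat supplied = 2046.5 MJ/h

Q_in = 2050 MJ/h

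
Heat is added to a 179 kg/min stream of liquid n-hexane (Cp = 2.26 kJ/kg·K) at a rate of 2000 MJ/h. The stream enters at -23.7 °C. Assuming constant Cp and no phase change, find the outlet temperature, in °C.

Q = 2000 MJ/h = 33333 kJ/min
ΔT = Q/(ṁ·Cp) = 33333/(179×2.26) = 82.398 K
T_out = -23.7 + 82.398 = 58.698 °C

T_out = 58.7 °C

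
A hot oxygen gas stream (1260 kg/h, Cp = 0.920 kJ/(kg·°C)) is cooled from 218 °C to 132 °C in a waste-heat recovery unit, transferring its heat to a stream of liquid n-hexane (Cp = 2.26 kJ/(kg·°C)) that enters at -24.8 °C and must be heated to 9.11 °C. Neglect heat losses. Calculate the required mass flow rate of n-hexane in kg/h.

ṁ_c = 1300 kg/h

Heat released by hot stream: Q = 1260 × 0.920 × (218 − 132) = 99691 kJ/h
Energy balance on cold side (adiabatic exchanger): Q = ṁ_c·Cp_c·(T_c,out − T_c,in)
ṁ_c = 99691 / [2.26 × (9.11 − -24.8)] = 1300.8 kg/h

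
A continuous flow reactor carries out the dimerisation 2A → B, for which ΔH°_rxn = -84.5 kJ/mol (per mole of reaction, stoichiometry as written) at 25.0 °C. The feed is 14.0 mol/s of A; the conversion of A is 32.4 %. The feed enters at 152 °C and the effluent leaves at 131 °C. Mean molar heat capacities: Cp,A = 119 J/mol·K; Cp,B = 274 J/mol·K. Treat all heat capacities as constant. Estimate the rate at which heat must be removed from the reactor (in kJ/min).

Extent of reaction ξ = 0.324 × 14.0 / 2 = 2.268 mol/s
Reaction term: ξ·ΔH°_rxn = 2.268 × -84.5 = -191.65 kJ/s
Sensible, feed 152→25 °C: -211.58 kJ/s
Outlet flows (mol/s): A 9.464, B 2.268
Sensible, products 25→131 °C: 185.25 kJ/s
Q = ΔH = -217.98 kJ/s = -217.98 kW
Heat removed = 13079 kJ/min

Q_out = 13100 kJ/min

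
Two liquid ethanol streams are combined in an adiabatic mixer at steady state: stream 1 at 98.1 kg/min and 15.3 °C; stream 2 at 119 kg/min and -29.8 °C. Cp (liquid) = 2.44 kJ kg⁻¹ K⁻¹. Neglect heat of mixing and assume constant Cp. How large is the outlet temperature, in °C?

Adiabatic, steady state ⇒ Σ ṁᵢCp,ᵢ(T_out − Tᵢ) = 0
T_out = Σ ṁᵢCp,ᵢTᵢ / Σ ṁᵢCp,ᵢ
      = -4990.5 / 529.72 = -9.4209 °C

T_out = -9.42 °C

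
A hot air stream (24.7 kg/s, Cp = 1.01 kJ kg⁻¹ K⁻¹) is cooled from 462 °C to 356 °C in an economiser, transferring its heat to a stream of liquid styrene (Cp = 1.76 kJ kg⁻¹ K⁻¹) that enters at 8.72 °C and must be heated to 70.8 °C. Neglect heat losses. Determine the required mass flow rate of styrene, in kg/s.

ṁ_c = 24.2 kg/s

Heat released by hot stream: Q = 24.7 × 1.01 × (462 − 356) = 2644.4 kJ/s
Energy balance on cold side (adiabatic exchanger): Q = ṁ_c·Cp_c·(T_c,out − T_c,in)
ṁ_c = 2644.4 / [1.76 × (70.8 − 8.72)] = 24.202 kg/s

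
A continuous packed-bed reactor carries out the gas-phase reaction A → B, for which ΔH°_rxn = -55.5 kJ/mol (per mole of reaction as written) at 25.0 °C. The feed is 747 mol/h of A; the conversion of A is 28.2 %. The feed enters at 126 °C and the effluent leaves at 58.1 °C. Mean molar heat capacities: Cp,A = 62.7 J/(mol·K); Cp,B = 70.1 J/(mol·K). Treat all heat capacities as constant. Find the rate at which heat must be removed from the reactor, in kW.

Q_out = 4.12 kW

Extent of reaction ξ = 0.282 × 747 = 210.65 mol/h
Reaction term: ξ·ΔH°_rxn = 210.65 × -55.5 = -11691 kJ/h
Sensible, feed 126→25 °C: -4730.5 kJ/h
Outlet flows (mol/h): A 536.35, B 210.65
Sensible, products 25→58.1 °C: 1601.9 kJ/h
Q = ΔH = -14820 kJ/h = -4.1166 kW
Heat removed = 4.1166 kW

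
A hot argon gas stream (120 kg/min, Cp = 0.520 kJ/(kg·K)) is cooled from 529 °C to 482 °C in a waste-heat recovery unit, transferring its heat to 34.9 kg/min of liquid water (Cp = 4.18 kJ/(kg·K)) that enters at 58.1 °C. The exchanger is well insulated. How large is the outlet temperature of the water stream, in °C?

T_c,out = 78.2 °C

Heat released by hot stream: Q = 120 × 0.520 × (529 − 482) = 2932.8 kJ/min
Energy balance on cold side (adiabatic exchanger): Q = ṁ_c·Cp_c·(T_c,out − T_c,in)
T_c,out = 58.1 + 2932.8/(34.9 × 4.18) = 78.204 °C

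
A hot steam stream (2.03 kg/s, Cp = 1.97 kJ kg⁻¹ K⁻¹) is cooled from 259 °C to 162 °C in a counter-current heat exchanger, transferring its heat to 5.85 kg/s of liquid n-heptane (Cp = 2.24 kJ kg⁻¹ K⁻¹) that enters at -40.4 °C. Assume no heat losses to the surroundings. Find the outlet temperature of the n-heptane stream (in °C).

T_c,out = -10.8 °C

Heat released by hot stream: Q = 2.03 × 1.97 × (259 − 162) = 387.91 kJ/s
Energy balance on cold side (adiabatic exchanger): Q = ṁ_c·Cp_c·(T_c,out − T_c,in)
T_c,out = -40.4 + 387.91/(5.85 × 2.24) = -10.797 °C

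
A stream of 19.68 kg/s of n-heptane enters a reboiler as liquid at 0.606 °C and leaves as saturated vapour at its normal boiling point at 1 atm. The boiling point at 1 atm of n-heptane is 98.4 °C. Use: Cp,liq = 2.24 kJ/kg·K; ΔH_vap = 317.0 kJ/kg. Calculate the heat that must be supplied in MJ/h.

Q = 38000 MJ/h

liquid 0.606→98.4 °C: 219.06 kJ/kg
vaporisation at 98.4 °C: 317 kJ/kg
Δh = 219.06 + 317 = 536.06 kJ/kg
Q = ṁ·Δh = 19.68 kg/s × 536.06 kJ/kg = 10550 kJ/s
|Q| = 10550 kW = 37979 MJ/h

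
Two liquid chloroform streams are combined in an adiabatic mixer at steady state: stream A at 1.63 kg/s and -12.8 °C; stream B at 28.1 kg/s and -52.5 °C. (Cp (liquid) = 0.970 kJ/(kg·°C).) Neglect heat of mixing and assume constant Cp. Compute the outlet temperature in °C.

T_out = -50.3 °C

Energy balance with Q = 0: Σ ṁᵢCp,ᵢ(T_out − Tᵢ) = 0
T_out = Σ ṁᵢCp,ᵢTᵢ / Σ ṁᵢCp,ᵢ
      = -1451.2 / 28.838 = -50.323 °C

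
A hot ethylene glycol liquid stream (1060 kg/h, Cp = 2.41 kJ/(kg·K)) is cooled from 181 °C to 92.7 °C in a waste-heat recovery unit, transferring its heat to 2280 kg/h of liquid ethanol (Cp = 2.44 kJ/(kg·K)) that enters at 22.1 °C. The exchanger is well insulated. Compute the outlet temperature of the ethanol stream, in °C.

T_c,out = 62.6 °C

Heat released by hot stream: Q = 1060 × 2.41 × (181 − 92.7) = 225570 kJ/h
Energy balance on cold side (adiabatic exchanger): Q = ṁ_c·Cp_c·(T_c,out − T_c,in)
T_c,out = 22.1 + 225570/(2280 × 2.44) = 62.647 °C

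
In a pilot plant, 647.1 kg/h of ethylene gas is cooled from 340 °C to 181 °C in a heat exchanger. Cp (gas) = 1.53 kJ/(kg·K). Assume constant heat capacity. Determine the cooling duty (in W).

Q = ṁ·Cp·ΔT = 647.1 × 1.53 × (181 − 340) = -157420 kJ/h
Converting: 157420 / 3600 s = 43.728 kW
Cooling duty = 43728 W

Q_c = 43700 W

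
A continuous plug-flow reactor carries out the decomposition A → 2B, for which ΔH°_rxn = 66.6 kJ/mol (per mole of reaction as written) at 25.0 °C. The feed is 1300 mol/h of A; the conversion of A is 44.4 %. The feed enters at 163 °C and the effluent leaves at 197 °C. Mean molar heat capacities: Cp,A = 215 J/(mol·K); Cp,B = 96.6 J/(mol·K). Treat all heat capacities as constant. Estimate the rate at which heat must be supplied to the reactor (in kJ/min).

Extent of reaction ξ = 0.444 × 1300 = 577.2 mol/h
Reaction term: ξ·ΔH°_rxn = 577.2 × 66.6 = 38442 kJ/h
Sensible, feed 163→25 °C: -38571 kJ/h
Outlet flows (mol/h): A 722.8, B 1154.4
Sensible, products 25→197 °C: 45910 kJ/h
Q = ΔH = 45780 kJ/h = 12.717 kW
Heat supplied = 763 kJ/min

Q_in = 763 kJ/min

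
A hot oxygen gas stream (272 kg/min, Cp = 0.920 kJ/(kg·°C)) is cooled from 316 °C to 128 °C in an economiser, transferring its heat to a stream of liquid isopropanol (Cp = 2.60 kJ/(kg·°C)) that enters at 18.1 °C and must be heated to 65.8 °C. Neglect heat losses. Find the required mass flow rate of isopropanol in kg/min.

Heat released by hot stream: Q = 272 × 0.920 × (316 − 128) = 47045 kJ/min
Energy balance on cold side (adiabatic exchanger): Q = ṁ_c·Cp_c·(T_c,out − T_c,in)
ṁ_c = 47045 / [2.60 × (65.8 − 18.1)] = 379.33 kg/min

ṁ_c = 379 kg/min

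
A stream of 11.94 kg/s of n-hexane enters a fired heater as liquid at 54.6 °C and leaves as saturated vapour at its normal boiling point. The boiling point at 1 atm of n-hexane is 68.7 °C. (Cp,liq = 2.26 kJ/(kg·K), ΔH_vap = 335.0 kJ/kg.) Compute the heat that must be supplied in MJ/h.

liquid 54.6→68.7 °C: 31.866 kJ/kg
vaporisation at 68.7 °C: 335 kJ/kg
Δh = 31.866 + 335 = 366.87 kJ/kg
Q = ṁ·Δh = 11.94 kg/s × 366.87 kJ/kg = 4380.4 kJ/s
|Q| = 4380.4 kW = 15769 MJ/h

Q = 15800 MJ/h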